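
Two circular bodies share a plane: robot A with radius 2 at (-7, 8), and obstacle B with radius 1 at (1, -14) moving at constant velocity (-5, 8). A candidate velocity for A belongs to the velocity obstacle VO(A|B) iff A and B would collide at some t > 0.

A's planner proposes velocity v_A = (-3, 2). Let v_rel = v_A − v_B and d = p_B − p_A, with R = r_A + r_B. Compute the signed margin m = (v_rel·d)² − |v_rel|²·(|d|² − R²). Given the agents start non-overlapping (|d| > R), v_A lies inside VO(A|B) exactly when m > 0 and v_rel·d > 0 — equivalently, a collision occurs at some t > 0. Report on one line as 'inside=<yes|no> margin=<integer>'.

d = (8, -22),  |d|² = 548;  R = 2+1 = 3,  c = 548−3² = 539
v_rel = (2, -6),  |v_rel|² = 40;  v_rel·d = (2)·(8) + (-6)·(-22) = 148
40·t² − 296·t + 539 = 0  ⇒  m = 148² − 40·539 = 344
m = 344 > 0,  v_rel·d = 148 > 0  ⇒  inside

inside=yes margin=344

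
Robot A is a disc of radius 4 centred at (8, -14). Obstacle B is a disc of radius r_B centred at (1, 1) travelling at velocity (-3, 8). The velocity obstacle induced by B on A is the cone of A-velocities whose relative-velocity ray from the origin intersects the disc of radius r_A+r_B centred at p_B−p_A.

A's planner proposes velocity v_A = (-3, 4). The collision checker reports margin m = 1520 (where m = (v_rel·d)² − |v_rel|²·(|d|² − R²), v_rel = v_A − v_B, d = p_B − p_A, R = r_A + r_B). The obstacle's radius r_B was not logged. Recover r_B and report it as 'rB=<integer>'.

m = 1520
d = (-7, 15);  v_rel = (0, -4),  |v_rel|² = 16
v_rel×d = (0)·(15) − (-4)·(-7) = -28
since m = R²·16 − (-28)²:  R² = (784 + 1520) / 16 = 144
R = √144 = 12  ⇒  r_B = 12 − 4 = 8

rB=8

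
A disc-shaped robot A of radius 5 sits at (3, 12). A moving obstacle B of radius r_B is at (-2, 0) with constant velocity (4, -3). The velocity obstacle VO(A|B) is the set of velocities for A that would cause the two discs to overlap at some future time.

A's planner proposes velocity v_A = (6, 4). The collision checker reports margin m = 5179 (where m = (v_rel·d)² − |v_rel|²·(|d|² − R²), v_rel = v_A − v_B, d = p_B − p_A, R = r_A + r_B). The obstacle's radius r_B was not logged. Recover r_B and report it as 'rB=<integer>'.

m = 5179
d = (-5, -12);  v_rel = (2, 7),  |v_rel|² = 53
v_rel×d = (2)·(-12) − (7)·(-5) = 11
since m = R²·53 − 11²:  R² = (121 + 5179) / 53 = 100
R = √100 = 10  ⇒  r_B = 10 − 5 = 5

rB=5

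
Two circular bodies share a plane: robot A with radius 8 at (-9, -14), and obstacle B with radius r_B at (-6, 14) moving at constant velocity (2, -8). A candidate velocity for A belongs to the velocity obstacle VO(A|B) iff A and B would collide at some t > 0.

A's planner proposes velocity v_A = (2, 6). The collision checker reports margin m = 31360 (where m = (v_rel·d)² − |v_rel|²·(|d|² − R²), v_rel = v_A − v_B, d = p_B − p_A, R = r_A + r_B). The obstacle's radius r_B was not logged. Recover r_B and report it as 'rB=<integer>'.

m = 31360
d = (3, 28);  v_rel = (0, 14),  |v_rel|² = 196
v_rel×d = (0)·(28) − (14)·(3) = -42
since m = R²·196 − (-42)²:  R² = (1764 + 31360) / 196 = 169
R = √169 = 13  ⇒  r_B = 13 − 8 = 5

rB=5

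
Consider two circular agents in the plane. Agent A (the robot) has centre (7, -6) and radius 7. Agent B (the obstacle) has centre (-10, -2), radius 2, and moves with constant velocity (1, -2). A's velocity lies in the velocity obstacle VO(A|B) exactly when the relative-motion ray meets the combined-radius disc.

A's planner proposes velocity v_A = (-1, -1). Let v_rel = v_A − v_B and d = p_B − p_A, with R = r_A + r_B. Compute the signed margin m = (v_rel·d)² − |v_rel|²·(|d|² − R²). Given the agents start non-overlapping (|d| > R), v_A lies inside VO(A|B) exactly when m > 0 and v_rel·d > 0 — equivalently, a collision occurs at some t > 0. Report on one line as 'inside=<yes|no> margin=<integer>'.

d = (-17, 4),  |d|² = 305;  R = 7+2 = 9,  c = 305−9² = 224
v_rel = (-2, 1),  |v_rel|² = 5;  v_rel·d = (-2)·(-17) + (1)·(4) = 38
5·t² − 76·t + 224 = 0  ⇒  m = 38² − 5·224 = 324
m = 324 > 0,  v_rel·d = 38 > 0  ⇒  inside

inside=yes margin=324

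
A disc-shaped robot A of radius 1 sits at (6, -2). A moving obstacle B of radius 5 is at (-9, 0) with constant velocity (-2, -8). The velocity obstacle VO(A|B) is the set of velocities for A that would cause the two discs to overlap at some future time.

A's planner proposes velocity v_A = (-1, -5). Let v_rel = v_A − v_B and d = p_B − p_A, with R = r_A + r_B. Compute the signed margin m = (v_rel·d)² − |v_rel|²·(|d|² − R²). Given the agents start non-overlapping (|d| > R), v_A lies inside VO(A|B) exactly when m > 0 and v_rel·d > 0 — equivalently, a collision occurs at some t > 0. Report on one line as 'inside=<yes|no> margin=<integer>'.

d = (-15, 2),  |d|² = 229;  R = 1+5 = 6,  c = 229−6² = 193
v_rel = (1, 3),  |v_rel|² = 10;  v_rel·d = (1)·(-15) + (3)·(2) = -9
10·t² + 18·t + 193 = 0  ⇒  m = (-9)² − 10·193 = -1849
m = -1849 < 0,  v_rel·d = -9 < 0  ⇒  outside

inside=no margin=-1849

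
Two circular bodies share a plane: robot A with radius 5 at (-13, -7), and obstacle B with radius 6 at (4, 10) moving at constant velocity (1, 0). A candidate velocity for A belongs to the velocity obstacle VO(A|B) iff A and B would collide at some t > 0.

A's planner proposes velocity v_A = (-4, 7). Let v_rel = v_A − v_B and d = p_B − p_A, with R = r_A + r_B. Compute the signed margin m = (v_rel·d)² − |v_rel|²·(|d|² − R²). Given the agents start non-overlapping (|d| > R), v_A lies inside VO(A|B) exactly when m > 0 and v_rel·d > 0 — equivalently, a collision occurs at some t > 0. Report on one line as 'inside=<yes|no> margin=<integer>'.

d = (17, 17),  |d|² = 578;  R = 5+6 = 11,  c = 578−11² = 457
v_rel = (-5, 7),  |v_rel|² = 74;  v_rel·d = (-5)·(17) + (7)·(17) = 34
74·t² − 68·t + 457 = 0  ⇒  m = 34² − 74·457 = -32662
m = -32662 < 0,  v_rel·d = 34 > 0  ⇒  outside

inside=no margin=-32662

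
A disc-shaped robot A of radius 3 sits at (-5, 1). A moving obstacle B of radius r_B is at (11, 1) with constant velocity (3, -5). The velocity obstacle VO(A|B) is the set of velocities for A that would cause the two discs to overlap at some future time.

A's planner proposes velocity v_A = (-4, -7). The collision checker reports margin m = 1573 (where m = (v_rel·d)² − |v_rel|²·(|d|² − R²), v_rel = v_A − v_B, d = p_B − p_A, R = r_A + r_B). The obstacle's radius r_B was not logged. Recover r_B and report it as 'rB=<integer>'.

m = 1573
d = (16, 0);  v_rel = (-7, -2),  |v_rel|² = 53
v_rel×d = (-7)·(0) − (-2)·(16) = 32
since m = R²·53 − 32²:  R² = (1024 + 1573) / 53 = 49
R = √49 = 7  ⇒  r_B = 7 − 3 = 4

rB=4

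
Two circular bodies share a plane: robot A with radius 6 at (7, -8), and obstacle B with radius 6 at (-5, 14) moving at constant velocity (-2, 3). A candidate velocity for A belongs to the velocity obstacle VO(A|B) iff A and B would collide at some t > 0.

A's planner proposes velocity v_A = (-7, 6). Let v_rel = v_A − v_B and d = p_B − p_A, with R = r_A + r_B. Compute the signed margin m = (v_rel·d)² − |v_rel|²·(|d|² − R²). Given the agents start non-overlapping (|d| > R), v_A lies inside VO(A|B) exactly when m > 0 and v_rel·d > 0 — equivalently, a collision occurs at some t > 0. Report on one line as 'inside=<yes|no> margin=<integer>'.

d = (-12, 22),  |d|² = 628;  R = 6+6 = 12,  c = 628−12² = 484
v_rel = (-5, 3),  |v_rel|² = 34;  v_rel·d = (-5)·(-12) + (3)·(22) = 126
34·t² − 252·t + 484 = 0  ⇒  m = 126² − 34·484 = -580
m = -580 < 0,  v_rel·d = 126 > 0  ⇒  outside

inside=no margin=-580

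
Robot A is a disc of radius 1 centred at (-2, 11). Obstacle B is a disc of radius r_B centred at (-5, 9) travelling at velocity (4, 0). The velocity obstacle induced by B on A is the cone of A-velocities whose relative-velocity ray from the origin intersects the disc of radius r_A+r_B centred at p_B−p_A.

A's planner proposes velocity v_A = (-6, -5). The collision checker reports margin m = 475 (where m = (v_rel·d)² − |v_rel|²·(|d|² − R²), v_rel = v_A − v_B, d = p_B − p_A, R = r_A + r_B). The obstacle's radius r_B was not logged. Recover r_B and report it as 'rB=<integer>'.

m = 475
d = (-3, -2);  v_rel = (-10, -5),  |v_rel|² = 125
v_rel×d = (-10)·(-2) − (-5)·(-3) = 5
since m = R²·125 − 5²:  R² = (25 + 475) / 125 = 4
R = √4 = 2  ⇒  r_B = 2 − 1 = 1

rB=1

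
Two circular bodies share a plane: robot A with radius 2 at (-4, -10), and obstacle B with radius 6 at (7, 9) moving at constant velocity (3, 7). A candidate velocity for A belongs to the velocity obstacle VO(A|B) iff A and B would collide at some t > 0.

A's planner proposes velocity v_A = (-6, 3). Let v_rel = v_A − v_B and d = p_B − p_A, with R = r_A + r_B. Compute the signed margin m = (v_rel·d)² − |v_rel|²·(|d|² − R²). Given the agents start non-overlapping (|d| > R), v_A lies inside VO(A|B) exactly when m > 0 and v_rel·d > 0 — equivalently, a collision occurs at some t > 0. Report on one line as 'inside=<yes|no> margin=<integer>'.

d = (11, 19),  |d|² = 482;  R = 2+6 = 8,  c = 482−8² = 418
v_rel = (-9, -4),  |v_rel|² = 97;  v_rel·d = (-9)·(11) + (-4)·(19) = -175
97·t² + 350·t + 418 = 0  ⇒  m = (-175)² − 97·418 = -9921
m = -9921 < 0,  v_rel·d = -175 < 0  ⇒  outside

inside=no margin=-9921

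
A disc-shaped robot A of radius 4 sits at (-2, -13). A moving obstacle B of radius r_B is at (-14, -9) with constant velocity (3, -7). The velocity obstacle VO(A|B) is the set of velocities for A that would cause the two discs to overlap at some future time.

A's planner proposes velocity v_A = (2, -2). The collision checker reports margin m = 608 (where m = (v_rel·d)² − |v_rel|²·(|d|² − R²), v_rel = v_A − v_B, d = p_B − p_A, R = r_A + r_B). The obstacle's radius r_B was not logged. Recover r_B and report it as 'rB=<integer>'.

m = 608
d = (-12, 4);  v_rel = (-1, 5),  |v_rel|² = 26
v_rel×d = (-1)·(4) − (5)·(-12) = 56
since m = R²·26 − 56²:  R² = (3136 + 608) / 26 = 144
R = √144 = 12  ⇒  r_B = 12 − 4 = 8

rB=8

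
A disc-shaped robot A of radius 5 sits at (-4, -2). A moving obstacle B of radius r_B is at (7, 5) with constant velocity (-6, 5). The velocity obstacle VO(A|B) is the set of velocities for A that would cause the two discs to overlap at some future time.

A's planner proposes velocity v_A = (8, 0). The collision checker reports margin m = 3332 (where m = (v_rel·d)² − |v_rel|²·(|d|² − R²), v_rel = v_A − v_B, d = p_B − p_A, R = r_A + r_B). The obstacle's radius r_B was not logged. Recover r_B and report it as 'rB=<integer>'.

m = 3332
d = (11, 7);  v_rel = (14, -5),  |v_rel|² = 221
v_rel×d = (14)·(7) − (-5)·(11) = 153
since m = R²·221 − 153²:  R² = (23409 + 3332) / 221 = 121
R = √121 = 11  ⇒  r_B = 11 − 5 = 6

rB=6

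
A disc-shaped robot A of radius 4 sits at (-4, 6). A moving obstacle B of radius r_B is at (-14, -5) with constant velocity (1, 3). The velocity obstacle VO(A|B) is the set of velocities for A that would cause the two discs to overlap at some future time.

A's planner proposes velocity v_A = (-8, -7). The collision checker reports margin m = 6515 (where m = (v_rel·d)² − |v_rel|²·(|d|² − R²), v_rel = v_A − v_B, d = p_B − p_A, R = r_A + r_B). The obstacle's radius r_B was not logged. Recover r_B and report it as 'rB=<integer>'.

m = 6515
d = (-10, -11);  v_rel = (-9, -10),  |v_rel|² = 181
v_rel×d = (-9)·(-11) − (-10)·(-10) = -1
since m = R²·181 − (-1)²:  R² = (1 + 6515) / 181 = 36
R = √36 = 6  ⇒  r_B = 6 − 4 = 2

rB=2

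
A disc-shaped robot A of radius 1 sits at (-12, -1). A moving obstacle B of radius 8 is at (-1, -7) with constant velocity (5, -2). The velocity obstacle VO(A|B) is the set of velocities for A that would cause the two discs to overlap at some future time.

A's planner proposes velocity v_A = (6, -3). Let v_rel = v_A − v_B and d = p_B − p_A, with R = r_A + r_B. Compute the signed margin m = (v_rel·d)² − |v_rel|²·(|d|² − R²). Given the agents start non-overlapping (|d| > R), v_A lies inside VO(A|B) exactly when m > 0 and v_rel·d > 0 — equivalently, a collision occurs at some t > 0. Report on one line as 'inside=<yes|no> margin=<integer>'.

d = (11, -6),  |d|² = 157;  R = 1+8 = 9,  c = 157−9² = 76
v_rel = (1, -1),  |v_rel|² = 2;  v_rel·d = (1)·(11) + (-1)·(-6) = 17
2·t² − 34·t + 76 = 0  ⇒  m = 17² − 2·76 = 137
m = 137 > 0,  v_rel·d = 17 > 0  ⇒  inside

inside=yes margin=137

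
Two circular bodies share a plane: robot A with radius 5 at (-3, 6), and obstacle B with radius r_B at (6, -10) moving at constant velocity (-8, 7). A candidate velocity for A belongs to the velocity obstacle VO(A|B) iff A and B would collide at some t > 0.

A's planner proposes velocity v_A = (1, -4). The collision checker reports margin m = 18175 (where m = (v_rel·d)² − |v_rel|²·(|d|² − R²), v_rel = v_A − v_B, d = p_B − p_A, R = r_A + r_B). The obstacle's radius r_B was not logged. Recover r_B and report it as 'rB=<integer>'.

m = 18175
d = (9, -16);  v_rel = (9, -11),  |v_rel|² = 202
v_rel×d = (9)·(-16) − (-11)·(9) = -45
since m = R²·202 − (-45)²:  R² = (2025 + 18175) / 202 = 100
R = √100 = 10  ⇒  r_B = 10 − 5 = 5

rB=5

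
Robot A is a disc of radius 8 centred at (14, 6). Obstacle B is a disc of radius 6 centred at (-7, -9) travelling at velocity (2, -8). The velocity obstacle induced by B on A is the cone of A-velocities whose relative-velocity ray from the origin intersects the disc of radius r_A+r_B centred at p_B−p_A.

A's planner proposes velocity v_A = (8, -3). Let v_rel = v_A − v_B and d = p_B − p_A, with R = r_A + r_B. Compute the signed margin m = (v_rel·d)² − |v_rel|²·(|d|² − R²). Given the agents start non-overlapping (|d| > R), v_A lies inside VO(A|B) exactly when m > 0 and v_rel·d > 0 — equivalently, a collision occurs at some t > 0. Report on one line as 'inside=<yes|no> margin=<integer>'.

d = (-21, -15),  |d|² = 666;  R = 8+6 = 14,  c = 666−14² = 470
v_rel = (6, 5),  |v_rel|² = 61;  v_rel·d = (6)·(-21) + (5)·(-15) = -201
61·t² + 402·t + 470 = 0  ⇒  m = (-201)² − 61·470 = 11731
m = 11731 > 0,  v_rel·d = -201 < 0  ⇒  outside

inside=no margin=11731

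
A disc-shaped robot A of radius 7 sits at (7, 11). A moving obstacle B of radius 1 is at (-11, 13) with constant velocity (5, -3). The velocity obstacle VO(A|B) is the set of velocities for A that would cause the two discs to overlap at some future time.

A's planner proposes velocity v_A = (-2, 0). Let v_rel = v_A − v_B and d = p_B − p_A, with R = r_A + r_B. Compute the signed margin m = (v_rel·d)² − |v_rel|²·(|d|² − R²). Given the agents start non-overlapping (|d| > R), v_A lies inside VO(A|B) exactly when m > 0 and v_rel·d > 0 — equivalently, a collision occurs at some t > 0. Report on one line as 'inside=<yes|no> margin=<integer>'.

d = (-18, 2),  |d|² = 328;  R = 7+1 = 8,  c = 328−8² = 264
v_rel = (-7, 3),  |v_rel|² = 58;  v_rel·d = (-7)·(-18) + (3)·(2) = 132
58·t² − 264·t + 264 = 0  ⇒  m = 132² − 58·264 = 2112
m = 2112 > 0,  v_rel·d = 132 > 0  ⇒  inside

inside=yes margin=2112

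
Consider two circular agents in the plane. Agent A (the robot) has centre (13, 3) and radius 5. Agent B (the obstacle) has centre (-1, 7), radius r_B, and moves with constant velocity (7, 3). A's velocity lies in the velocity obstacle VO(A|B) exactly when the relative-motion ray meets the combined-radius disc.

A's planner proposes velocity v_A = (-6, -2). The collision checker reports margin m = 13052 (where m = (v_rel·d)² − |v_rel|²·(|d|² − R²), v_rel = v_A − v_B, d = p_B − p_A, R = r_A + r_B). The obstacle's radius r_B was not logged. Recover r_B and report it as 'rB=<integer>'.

m = 13052
d = (-14, 4);  v_rel = (-13, -5),  |v_rel|² = 194
v_rel×d = (-13)·(4) − (-5)·(-14) = -122
since m = R²·194 − (-122)²:  R² = (14884 + 13052) / 194 = 144
R = √144 = 12  ⇒  r_B = 12 − 5 = 7

rB=7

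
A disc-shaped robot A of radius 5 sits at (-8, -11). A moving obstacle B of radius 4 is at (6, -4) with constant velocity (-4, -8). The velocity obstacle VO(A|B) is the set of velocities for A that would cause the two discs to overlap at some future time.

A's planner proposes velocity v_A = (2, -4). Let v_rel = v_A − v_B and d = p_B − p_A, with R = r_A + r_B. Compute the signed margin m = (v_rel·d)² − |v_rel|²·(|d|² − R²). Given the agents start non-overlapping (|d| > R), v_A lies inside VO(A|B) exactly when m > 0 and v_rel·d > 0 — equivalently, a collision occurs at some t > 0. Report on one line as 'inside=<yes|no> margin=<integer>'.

d = (14, 7),  |d|² = 245;  R = 5+4 = 9,  c = 245−9² = 164
v_rel = (6, 4),  |v_rel|² = 52;  v_rel·d = (6)·(14) + (4)·(7) = 112
52·t² − 224·t + 164 = 0  ⇒  m = 112² − 52·164 = 4016
m = 4016 > 0,  v_rel·d = 112 > 0  ⇒  inside

inside=yes margin=4016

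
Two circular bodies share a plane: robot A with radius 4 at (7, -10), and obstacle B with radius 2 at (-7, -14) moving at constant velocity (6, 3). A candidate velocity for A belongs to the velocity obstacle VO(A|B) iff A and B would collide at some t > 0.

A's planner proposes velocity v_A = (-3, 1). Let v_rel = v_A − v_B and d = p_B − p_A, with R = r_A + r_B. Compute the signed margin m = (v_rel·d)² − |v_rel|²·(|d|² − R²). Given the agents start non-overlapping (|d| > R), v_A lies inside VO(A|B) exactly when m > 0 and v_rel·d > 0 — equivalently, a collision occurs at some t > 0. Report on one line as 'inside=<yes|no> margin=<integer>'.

d = (-14, -4),  |d|² = 212;  R = 4+2 = 6,  c = 212−6² = 176
v_rel = (-9, -2),  |v_rel|² = 85;  v_rel·d = (-9)·(-14) + (-2)·(-4) = 134
85·t² − 268·t + 176 = 0  ⇒  m = 134² − 85·176 = 2996
m = 2996 > 0,  v_rel·d = 134 > 0  ⇒  inside

inside=yes margin=2996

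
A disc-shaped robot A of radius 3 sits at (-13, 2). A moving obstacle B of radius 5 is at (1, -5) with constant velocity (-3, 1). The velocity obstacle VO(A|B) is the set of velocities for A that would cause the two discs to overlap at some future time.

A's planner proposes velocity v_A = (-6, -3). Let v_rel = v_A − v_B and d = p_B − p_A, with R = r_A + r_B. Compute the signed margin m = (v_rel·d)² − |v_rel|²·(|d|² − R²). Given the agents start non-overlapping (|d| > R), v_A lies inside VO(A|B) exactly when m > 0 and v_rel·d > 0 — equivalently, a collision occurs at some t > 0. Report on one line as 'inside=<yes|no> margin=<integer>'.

d = (14, -7),  |d|² = 245;  R = 3+5 = 8,  c = 245−8² = 181
v_rel = (-3, -4),  |v_rel|² = 25;  v_rel·d = (-3)·(14) + (-4)·(-7) = -14
25·t² + 28·t + 181 = 0  ⇒  m = (-14)² − 25·181 = -4329
m = -4329 < 0,  v_rel·d = -14 < 0  ⇒  outside

inside=no margin=-4329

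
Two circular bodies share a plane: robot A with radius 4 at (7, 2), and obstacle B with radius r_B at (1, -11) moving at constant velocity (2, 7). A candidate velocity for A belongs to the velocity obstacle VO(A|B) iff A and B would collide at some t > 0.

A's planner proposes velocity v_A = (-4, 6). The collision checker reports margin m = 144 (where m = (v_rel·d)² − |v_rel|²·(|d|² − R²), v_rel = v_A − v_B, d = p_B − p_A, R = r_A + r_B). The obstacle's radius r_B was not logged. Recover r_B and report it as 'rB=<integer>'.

m = 144
d = (-6, -13);  v_rel = (-6, -1),  |v_rel|² = 37
v_rel×d = (-6)·(-13) − (-1)·(-6) = 72
since m = R²·37 − 72²:  R² = (5184 + 144) / 37 = 144
R = √144 = 12  ⇒  r_B = 12 − 4 = 8

rB=8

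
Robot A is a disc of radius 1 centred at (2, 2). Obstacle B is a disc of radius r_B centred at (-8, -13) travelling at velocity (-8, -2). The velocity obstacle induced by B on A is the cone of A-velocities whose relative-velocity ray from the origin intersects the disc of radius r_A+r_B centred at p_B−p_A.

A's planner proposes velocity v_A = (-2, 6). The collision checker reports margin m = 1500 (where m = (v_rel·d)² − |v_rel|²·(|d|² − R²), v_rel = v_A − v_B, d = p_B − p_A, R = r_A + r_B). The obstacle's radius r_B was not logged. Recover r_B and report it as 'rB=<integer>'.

m = 1500
d = (-10, -15);  v_rel = (6, 8),  |v_rel|² = 100
v_rel×d = (6)·(-15) − (8)·(-10) = -10
since m = R²·100 − (-10)²:  R² = (100 + 1500) / 100 = 16
R = √16 = 4  ⇒  r_B = 4 − 1 = 3

rB=3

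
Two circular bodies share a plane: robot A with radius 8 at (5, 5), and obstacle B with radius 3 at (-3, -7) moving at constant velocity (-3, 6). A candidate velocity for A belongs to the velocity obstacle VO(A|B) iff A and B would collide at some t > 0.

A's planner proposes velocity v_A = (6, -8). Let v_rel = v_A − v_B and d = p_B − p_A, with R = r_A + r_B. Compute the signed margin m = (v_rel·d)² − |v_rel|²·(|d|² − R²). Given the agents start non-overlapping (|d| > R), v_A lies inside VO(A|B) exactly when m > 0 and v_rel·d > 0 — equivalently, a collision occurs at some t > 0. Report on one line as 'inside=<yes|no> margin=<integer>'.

d = (-8, -12),  |d|² = 208;  R = 8+3 = 11,  c = 208−11² = 87
v_rel = (9, -14),  |v_rel|² = 277;  v_rel·d = (9)·(-8) + (-14)·(-12) = 96
277·t² − 192·t + 87 = 0  ⇒  m = 96² − 277·87 = -14883
m = -14883 < 0,  v_rel·d = 96 > 0  ⇒  outside

inside=no margin=-14883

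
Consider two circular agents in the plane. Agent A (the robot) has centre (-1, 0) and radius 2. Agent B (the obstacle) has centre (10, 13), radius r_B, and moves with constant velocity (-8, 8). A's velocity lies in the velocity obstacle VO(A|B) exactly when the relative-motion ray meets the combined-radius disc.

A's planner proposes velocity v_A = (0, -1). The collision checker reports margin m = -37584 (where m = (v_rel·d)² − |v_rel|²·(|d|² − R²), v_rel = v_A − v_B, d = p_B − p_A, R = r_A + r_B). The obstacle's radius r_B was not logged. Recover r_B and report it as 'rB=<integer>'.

m = -37584
d = (11, 13);  v_rel = (8, -9),  |v_rel|² = 145
v_rel×d = (8)·(13) − (-9)·(11) = 203
since m = R²·145 − 203²:  R² = (41209 + -37584) / 145 = 25
R = √25 = 5  ⇒  r_B = 5 − 2 = 3

rB=3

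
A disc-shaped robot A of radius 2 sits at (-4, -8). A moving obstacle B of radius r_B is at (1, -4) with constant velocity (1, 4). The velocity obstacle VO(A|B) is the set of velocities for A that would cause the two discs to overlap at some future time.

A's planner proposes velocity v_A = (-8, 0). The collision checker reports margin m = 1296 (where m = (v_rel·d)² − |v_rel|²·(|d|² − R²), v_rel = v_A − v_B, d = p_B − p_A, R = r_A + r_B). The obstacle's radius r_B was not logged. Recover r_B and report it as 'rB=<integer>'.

m = 1296
d = (5, 4);  v_rel = (-9, -4),  |v_rel|² = 97
v_rel×d = (-9)·(4) − (-4)·(5) = -16
since m = R²·97 − (-16)²:  R² = (256 + 1296) / 97 = 16
R = √16 = 4  ⇒  r_B = 4 − 2 = 2

rB=2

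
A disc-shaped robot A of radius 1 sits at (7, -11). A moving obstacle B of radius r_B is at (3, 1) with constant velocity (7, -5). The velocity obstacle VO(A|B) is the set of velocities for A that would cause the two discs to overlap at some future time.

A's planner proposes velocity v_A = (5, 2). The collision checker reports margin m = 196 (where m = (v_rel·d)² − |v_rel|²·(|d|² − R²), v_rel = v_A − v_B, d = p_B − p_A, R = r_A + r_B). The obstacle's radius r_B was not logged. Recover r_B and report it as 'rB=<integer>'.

m = 196
d = (-4, 12);  v_rel = (-2, 7),  |v_rel|² = 53
v_rel×d = (-2)·(12) − (7)·(-4) = 4
since m = R²·53 − 4²:  R² = (16 + 196) / 53 = 4
R = √4 = 2  ⇒  r_B = 2 − 1 = 1

rB=1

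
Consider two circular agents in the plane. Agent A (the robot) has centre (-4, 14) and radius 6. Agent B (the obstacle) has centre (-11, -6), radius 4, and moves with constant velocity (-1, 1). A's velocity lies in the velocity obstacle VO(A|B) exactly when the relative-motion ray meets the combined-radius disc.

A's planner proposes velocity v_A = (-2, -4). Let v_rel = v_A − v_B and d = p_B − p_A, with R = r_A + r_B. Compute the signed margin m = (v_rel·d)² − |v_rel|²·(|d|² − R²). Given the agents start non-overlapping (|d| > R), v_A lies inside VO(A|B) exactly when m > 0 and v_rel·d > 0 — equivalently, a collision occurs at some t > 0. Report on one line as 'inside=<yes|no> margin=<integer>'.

d = (-7, -20),  |d|² = 449;  R = 6+4 = 10,  c = 449−10² = 349
v_rel = (-1, -5),  |v_rel|² = 26;  v_rel·d = (-1)·(-7) + (-5)·(-20) = 107
26·t² − 214·t + 349 = 0  ⇒  m = 107² − 26·349 = 2375
m = 2375 > 0,  v_rel·d = 107 > 0  ⇒  inside

inside=yes margin=2375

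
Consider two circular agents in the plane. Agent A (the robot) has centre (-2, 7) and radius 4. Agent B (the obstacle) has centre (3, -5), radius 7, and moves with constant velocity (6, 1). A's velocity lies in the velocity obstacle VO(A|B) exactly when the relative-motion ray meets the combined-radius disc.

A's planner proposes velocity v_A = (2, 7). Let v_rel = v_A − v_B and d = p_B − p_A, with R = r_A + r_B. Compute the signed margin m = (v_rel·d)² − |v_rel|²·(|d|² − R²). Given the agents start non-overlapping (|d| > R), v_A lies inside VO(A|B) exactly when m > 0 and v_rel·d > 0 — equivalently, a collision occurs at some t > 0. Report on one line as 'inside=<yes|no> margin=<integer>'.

d = (5, -12),  |d|² = 169;  R = 4+7 = 11,  c = 169−11² = 48
v_rel = (-4, 6),  |v_rel|² = 52;  v_rel·d = (-4)·(5) + (6)·(-12) = -92
52·t² + 184·t + 48 = 0  ⇒  m = (-92)² − 52·48 = 5968
m = 5968 > 0,  v_rel·d = -92 < 0  ⇒  outside

inside=no margin=5968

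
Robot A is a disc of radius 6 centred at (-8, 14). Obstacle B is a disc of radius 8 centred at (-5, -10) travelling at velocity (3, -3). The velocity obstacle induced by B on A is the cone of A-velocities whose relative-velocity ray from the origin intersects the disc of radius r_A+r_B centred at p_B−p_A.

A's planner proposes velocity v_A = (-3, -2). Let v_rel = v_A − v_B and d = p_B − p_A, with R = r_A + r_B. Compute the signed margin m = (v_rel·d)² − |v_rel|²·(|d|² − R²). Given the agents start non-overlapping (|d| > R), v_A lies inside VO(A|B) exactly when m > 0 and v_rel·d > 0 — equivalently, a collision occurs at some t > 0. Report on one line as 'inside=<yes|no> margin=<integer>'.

d = (3, -24),  |d|² = 585;  R = 6+8 = 14,  c = 585−14² = 389
v_rel = (-6, 1),  |v_rel|² = 37;  v_rel·d = (-6)·(3) + (1)·(-24) = -42
37·t² + 84·t + 389 = 0  ⇒  m = (-42)² − 37·389 = -12629
m = -12629 < 0,  v_rel·d = -42 < 0  ⇒  outside

inside=no margin=-12629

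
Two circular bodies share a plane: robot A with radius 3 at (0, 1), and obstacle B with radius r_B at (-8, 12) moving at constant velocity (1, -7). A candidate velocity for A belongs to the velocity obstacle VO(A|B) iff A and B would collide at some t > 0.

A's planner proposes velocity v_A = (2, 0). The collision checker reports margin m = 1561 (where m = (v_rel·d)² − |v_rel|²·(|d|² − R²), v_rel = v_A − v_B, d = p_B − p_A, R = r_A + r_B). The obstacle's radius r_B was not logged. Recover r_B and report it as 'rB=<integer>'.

m = 1561
d = (-8, 11);  v_rel = (1, 7),  |v_rel|² = 50
v_rel×d = (1)·(11) − (7)·(-8) = 67
since m = R²·50 − 67²:  R² = (4489 + 1561) / 50 = 121
R = √121 = 11  ⇒  r_B = 11 − 3 = 8

rB=8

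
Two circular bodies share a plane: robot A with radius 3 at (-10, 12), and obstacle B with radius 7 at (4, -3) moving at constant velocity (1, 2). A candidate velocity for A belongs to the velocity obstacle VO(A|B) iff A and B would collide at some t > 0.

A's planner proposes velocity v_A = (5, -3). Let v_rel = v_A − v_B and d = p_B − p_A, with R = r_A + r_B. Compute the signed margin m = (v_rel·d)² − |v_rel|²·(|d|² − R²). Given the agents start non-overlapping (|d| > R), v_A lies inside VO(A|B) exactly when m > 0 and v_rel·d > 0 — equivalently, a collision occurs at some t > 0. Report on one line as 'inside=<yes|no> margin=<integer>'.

d = (14, -15),  |d|² = 421;  R = 3+7 = 10,  c = 421−10² = 321
v_rel = (4, -5),  |v_rel|² = 41;  v_rel·d = (4)·(14) + (-5)·(-15) = 131
41·t² − 262·t + 321 = 0  ⇒  m = 131² − 41·321 = 4000
m = 4000 > 0,  v_rel·d = 131 > 0  ⇒  inside

inside=yes margin=4000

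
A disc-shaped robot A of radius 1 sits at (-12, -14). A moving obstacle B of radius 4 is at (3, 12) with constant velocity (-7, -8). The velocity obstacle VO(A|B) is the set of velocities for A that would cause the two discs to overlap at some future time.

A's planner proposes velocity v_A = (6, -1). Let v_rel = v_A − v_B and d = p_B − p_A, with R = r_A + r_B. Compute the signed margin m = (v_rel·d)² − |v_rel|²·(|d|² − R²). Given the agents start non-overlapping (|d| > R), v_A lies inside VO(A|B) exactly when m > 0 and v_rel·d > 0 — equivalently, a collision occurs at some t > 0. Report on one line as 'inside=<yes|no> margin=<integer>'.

d = (15, 26),  |d|² = 901;  R = 1+4 = 5,  c = 901−5² = 876
v_rel = (13, 7),  |v_rel|² = 218;  v_rel·d = (13)·(15) + (7)·(26) = 377
218·t² − 754·t + 876 = 0  ⇒  m = 377² − 218·876 = -48839
m = -48839 < 0,  v_rel·d = 377 > 0  ⇒  outside

inside=no margin=-48839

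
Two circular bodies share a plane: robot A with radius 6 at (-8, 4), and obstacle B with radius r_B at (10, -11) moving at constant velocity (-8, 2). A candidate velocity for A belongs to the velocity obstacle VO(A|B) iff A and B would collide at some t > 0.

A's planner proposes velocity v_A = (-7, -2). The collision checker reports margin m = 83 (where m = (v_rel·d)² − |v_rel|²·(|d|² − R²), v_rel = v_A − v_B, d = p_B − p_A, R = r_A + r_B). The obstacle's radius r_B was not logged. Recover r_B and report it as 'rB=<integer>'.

m = 83
d = (18, -15);  v_rel = (1, -4),  |v_rel|² = 17
v_rel×d = (1)·(-15) − (-4)·(18) = 57
since m = R²·17 − 57²:  R² = (3249 + 83) / 17 = 196
R = √196 = 14  ⇒  r_B = 14 − 6 = 8

rB=8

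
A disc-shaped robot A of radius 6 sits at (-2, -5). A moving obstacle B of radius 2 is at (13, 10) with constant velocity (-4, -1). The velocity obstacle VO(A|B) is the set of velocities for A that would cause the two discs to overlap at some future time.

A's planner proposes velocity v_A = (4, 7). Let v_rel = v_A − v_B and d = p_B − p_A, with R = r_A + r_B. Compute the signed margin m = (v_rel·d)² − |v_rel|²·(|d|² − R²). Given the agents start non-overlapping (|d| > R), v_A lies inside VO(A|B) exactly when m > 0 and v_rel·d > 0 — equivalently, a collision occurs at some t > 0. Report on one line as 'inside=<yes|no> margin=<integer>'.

d = (15, 15),  |d|² = 450;  R = 6+2 = 8,  c = 450−8² = 386
v_rel = (8, 8),  |v_rel|² = 128;  v_rel·d = (8)·(15) + (8)·(15) = 240
128·t² − 480·t + 386 = 0  ⇒  m = 240² − 128·386 = 8192
m = 8192 > 0,  v_rel·d = 240 > 0  ⇒  inside

inside=yes margin=8192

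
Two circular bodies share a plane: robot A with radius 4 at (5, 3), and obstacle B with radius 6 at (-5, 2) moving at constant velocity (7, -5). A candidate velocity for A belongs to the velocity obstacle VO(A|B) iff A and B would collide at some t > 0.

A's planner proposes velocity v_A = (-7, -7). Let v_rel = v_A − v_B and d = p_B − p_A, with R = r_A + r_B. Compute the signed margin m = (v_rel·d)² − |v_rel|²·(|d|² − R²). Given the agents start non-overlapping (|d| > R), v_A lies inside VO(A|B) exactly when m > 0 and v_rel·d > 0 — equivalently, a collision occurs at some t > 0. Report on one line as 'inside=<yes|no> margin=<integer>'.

d = (-10, -1),  |d|² = 101;  R = 4+6 = 10,  c = 101−10² = 1
v_rel = (-14, -2),  |v_rel|² = 200;  v_rel·d = (-14)·(-10) + (-2)·(-1) = 142
200·t² − 284·t + 1 = 0  ⇒  m = 142² − 200·1 = 19964
m = 19964 > 0,  v_rel·d = 142 > 0  ⇒  inside

inside=yes margin=19964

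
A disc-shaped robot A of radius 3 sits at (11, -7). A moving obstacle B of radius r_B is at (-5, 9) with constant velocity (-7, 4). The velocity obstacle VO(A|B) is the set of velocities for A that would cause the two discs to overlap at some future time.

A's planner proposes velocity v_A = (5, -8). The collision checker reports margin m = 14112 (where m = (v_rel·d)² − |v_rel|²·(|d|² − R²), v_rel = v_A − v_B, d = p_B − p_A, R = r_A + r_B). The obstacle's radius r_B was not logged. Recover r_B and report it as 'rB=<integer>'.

m = 14112
d = (-16, 16);  v_rel = (12, -12),  |v_rel|² = 288
v_rel×d = (12)·(16) − (-12)·(-16) = 0
since m = R²·288 − 0²:  R² = (0 + 14112) / 288 = 49
R = √49 = 7  ⇒  r_B = 7 − 3 = 4

rB=4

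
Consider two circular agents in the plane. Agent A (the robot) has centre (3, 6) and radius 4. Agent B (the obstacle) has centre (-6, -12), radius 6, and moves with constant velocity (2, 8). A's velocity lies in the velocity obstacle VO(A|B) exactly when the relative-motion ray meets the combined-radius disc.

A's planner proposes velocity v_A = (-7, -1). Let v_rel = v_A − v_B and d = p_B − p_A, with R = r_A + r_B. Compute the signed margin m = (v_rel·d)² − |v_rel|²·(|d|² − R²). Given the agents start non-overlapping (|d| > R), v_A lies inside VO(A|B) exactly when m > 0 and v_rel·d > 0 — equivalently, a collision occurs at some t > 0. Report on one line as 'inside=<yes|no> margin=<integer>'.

d = (-9, -18),  |d|² = 405;  R = 4+6 = 10,  c = 405−10² = 305
v_rel = (-9, -9),  |v_rel|² = 162;  v_rel·d = (-9)·(-9) + (-9)·(-18) = 243
162·t² − 486·t + 305 = 0  ⇒  m = 243² − 162·305 = 9639
m = 9639 > 0,  v_rel·d = 243 > 0  ⇒  inside

inside=yes margin=9639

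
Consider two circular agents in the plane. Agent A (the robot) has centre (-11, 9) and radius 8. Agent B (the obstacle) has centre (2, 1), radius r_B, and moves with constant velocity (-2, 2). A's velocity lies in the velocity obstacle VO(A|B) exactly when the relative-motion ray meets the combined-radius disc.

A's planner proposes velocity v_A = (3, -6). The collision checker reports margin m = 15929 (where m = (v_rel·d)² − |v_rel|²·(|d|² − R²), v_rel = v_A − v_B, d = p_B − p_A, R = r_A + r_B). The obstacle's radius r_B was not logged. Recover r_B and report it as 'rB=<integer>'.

m = 15929
d = (13, -8);  v_rel = (5, -8),  |v_rel|² = 89
v_rel×d = (5)·(-8) − (-8)·(13) = 64
since m = R²·89 − 64²:  R² = (4096 + 15929) / 89 = 225
R = √225 = 15  ⇒  r_B = 15 − 8 = 7

rB=7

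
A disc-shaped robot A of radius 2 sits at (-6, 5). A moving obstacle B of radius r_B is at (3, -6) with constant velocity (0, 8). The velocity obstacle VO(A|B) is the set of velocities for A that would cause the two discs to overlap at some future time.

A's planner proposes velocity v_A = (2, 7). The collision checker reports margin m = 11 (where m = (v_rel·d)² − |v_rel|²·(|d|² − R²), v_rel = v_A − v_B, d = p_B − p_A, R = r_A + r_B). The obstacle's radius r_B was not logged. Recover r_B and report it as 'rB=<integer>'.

m = 11
d = (9, -11);  v_rel = (2, -1),  |v_rel|² = 5
v_rel×d = (2)·(-11) − (-1)·(9) = -13
since m = R²·5 − (-13)²:  R² = (169 + 11) / 5 = 36
R = √36 = 6  ⇒  r_B = 6 − 2 = 4

rB=4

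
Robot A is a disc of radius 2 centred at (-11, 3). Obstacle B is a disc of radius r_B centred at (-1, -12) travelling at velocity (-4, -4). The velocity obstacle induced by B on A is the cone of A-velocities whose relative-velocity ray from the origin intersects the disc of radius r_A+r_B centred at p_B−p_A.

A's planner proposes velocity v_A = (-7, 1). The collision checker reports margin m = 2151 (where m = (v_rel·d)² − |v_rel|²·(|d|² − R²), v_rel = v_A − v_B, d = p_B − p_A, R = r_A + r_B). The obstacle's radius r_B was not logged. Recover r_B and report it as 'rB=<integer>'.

m = 2151
d = (10, -15);  v_rel = (-3, 5),  |v_rel|² = 34
v_rel×d = (-3)·(-15) − (5)·(10) = -5
since m = R²·34 − (-5)²:  R² = (25 + 2151) / 34 = 64
R = √64 = 8  ⇒  r_B = 8 − 2 = 6

rB=6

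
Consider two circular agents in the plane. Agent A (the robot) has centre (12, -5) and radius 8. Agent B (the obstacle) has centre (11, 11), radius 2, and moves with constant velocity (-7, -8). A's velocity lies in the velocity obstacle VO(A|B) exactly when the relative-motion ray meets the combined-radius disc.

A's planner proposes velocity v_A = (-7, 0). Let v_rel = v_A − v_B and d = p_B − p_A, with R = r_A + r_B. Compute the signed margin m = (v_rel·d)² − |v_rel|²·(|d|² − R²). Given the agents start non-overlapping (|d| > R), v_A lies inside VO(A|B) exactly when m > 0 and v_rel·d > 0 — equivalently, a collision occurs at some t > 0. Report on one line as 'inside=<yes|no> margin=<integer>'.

d = (-1, 16),  |d|² = 257;  R = 8+2 = 10,  c = 257−10² = 157
v_rel = (0, 8),  |v_rel|² = 64;  v_rel·d = (0)·(-1) + (8)·(16) = 128
64·t² − 256·t + 157 = 0  ⇒  m = 128² − 64·157 = 6336
m = 6336 > 0,  v_rel·d = 128 > 0  ⇒  inside

inside=yes margin=6336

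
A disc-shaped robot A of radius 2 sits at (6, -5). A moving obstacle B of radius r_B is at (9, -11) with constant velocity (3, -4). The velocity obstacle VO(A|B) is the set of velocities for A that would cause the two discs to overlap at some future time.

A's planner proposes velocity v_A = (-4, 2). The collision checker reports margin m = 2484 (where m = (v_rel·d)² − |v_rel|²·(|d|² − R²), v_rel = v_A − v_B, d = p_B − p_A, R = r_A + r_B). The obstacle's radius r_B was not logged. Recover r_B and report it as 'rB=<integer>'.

m = 2484
d = (3, -6);  v_rel = (-7, 6),  |v_rel|² = 85
v_rel×d = (-7)·(-6) − (6)·(3) = 24
since m = R²·85 − 24²:  R² = (576 + 2484) / 85 = 36
R = √36 = 6  ⇒  r_B = 6 − 2 = 4

rB=4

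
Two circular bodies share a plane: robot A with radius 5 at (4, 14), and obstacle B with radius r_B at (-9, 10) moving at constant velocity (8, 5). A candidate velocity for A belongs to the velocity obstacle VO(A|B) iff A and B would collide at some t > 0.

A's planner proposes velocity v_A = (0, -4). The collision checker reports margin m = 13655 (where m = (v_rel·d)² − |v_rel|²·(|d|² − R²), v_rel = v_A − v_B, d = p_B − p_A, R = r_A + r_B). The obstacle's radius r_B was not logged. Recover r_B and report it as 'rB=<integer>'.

m = 13655
d = (-13, -4);  v_rel = (-8, -9),  |v_rel|² = 145
v_rel×d = (-8)·(-4) − (-9)·(-13) = -85
since m = R²·145 − (-85)²:  R² = (7225 + 13655) / 145 = 144
R = √144 = 12  ⇒  r_B = 12 − 5 = 7

rB=7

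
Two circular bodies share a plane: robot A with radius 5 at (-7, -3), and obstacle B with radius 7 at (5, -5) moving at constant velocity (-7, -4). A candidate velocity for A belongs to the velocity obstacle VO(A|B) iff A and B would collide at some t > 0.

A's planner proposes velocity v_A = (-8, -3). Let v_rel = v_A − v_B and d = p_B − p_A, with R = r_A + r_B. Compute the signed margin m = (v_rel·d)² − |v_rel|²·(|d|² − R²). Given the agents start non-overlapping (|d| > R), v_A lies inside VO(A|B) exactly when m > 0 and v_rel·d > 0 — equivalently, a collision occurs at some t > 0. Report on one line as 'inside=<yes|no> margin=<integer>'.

d = (12, -2),  |d|² = 148;  R = 5+7 = 12,  c = 148−12² = 4
v_rel = (-1, 1),  |v_rel|² = 2;  v_rel·d = (-1)·(12) + (1)·(-2) = -14
2·t² + 28·t + 4 = 0  ⇒  m = (-14)² − 2·4 = 188
m = 188 > 0,  v_rel·d = -14 < 0  ⇒  outside

inside=no margin=188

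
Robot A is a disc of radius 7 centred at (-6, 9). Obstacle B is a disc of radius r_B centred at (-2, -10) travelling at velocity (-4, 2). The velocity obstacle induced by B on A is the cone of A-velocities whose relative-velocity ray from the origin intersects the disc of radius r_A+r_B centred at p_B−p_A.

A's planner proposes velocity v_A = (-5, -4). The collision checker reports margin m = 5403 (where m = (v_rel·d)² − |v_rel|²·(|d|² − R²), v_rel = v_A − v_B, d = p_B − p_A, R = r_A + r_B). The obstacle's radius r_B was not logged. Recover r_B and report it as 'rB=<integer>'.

m = 5403
d = (4, -19);  v_rel = (-1, -6),  |v_rel|² = 37
v_rel×d = (-1)·(-19) − (-6)·(4) = 43
since m = R²·37 − 43²:  R² = (1849 + 5403) / 37 = 196
R = √196 = 14  ⇒  r_B = 14 − 7 = 7

rB=7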